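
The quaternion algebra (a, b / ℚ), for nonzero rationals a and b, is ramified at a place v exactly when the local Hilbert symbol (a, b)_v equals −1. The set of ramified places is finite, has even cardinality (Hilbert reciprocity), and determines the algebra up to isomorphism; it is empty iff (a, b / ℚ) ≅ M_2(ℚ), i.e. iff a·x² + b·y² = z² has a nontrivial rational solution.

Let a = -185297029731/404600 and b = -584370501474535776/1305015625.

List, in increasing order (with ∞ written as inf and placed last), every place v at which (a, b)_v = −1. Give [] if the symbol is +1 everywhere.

Mod squares: a ≡ -154, b ≡ -6006. Check v ∈ {∞, 2, 3, 5, 7, 11, 13, 17, 19, 23}.
v=2: v_2(a)=-3, v_2(b)=5; units ≡ 3, 5 (mod 8); ε·ε+αω+βω = 1·0+-3·1+5·1 ≡ 0  ⇒  (a,b)_2 = +1.
v=13: a=13^0·(≡5), b=13^1·(≡2) mod 13; (5|13)=-1, (2|13)=-1; (−1)^{0·1·6}·(-1)^1·(-1)^0 = -1.
v=∞: -154 < 0 and -6006 < 0  ⇒  (a,b)_∞ = -1.
v=5: a=5^-2·(≡1), b=5^-6·(≡4) mod 5; (1|5)=+1, (4|5)=+1; (−1)^{-2·-6·2}·(+1)^-6·(+1)^-2 = +1.
v=19: a=19^2·(≡11), b=19^4·(≡4) mod 19; (11|19)=+1, (4|19)=+1; (−1)^{2·4·9}·(+1)^4·(+1)^2 = +1.
v=3: a=3^6·(≡2), b=3^7·(≡2) mod 3; (2|3)=-1, (2|3)=-1; (−1)^{6·7·1}·(-1)^7·(-1)^6 = -1.
v=11: a=11^3·(≡8), b=11^3·(≡9) mod 11; (8|11)=-1, (9|11)=+1; (−1)^{3·3·5}·(-1)^3·(+1)^3 = +1.
v=7: a=7^-1·(≡5), b=7^1·(≡3) mod 7; (5|7)=-1, (3|7)=-1; (−1)^{-1·1·3}·(-1)^1·(-1)^-1 = -1.
v=17: a=17^-2·(≡2), b=17^-4·(≡3) mod 17; (2|17)=+1, (3|17)=-1; (−1)^{-2·-4·8}·(+1)^-4·(-1)^-2 = +1.
v=23: a=23^2·(≡21), b=23^2·(≡14) mod 23; (21|23)=-1, (14|23)=-1; (−1)^{2·2·11}·(-1)^2·(-1)^2 = +1.
(-154, -6006 / ℚ) ramifies at {3, 7, 13, ∞}: a division algebra.

[3, 7, 13, inf]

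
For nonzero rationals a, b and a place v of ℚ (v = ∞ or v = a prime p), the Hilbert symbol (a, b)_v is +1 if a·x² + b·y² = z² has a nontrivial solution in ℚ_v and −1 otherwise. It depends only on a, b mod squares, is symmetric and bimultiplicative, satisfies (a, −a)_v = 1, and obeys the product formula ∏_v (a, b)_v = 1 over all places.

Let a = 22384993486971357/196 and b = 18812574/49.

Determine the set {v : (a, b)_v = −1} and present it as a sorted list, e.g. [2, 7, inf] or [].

[2, 11]

Mod squares: a ≡ 253, b ≡ 25806. Check v ∈ {∞, 2, 3, 7, 11, 17, 23}.
v=3: a=3^14·(≡1), b=3^7·(≡1) mod 3; (1|3)=+1, (1|3)=+1; (−1)^{14·7·1}·(+1)^7·(+1)^14 = +1.
v=7: a=7^-2·(≡1), b=7^-2·(≡4) mod 7; (1|7)=+1, (4|7)=+1; (−1)^{-2·-2·3}·(+1)^-2·(+1)^-2 = +1.
v=17: a=17^2·(≡2), b=17^1·(≡5) mod 17; (2|17)=+1, (5|17)=-1; (−1)^{2·1·8}·(+1)^1·(-1)^2 = +1.
v=23: a=23^3·(≡10), b=23^1·(≡4) mod 23; (10|23)=-1, (4|23)=+1; (−1)^{3·1·11}·(-1)^1·(+1)^3 = +1.
v=2: v_2(a)=-2, v_2(b)=1; units ≡ 5, 7 (mod 8); ε·ε+αω+βω = 0·1+-2·0+1·1 ≡ 1  ⇒  (a,b)_2 = -1.
v=∞: 253 > 0 and 25806 > 0  ⇒  (a,b)_∞ = +1.
v=11: a=11^3·(≡5), b=11^1·(≡4) mod 11; (5|11)=+1, (4|11)=+1; (−1)^{3·1·5}·(+1)^1·(+1)^3 = -1.
Ram(253, 25806) = {2, 11}; no ℚ_2-point on the conic.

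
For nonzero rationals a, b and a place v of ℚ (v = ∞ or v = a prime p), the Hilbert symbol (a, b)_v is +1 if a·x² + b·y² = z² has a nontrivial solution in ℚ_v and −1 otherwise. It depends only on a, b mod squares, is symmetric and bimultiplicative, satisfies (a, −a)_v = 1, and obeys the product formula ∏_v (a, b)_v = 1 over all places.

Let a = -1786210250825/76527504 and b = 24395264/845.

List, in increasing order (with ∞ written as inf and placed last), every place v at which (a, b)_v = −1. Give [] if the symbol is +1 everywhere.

[2, 5, 17, 43]

(a, b) ≡ (-8627993, 476470) mod (ℚ^×)²; places V = {2, 3, 5, 7, 11, 13, 17, 29, 31, 37, 43, 53, ∞}.
(a,b)_5: α=2, u≡3; β=-1, v≡1 (mod 5); (3|5)=-1, (1|5)=+1; sign (−1)^0·-1^-1·+1^2 = -1.
(a,b)_29: α=1, u≡5; β=1, v≡25 (mod 29); (5|29)=+1, (25|29)=+1; sign (−1)^0·+1^1·+1^1 = +1.
(a,b)_∞: sgn(-8627993)=−, sgn(476470)=+, so +1.
(a,b)_53: α=0, u≡28; β=1, v≡41 (mod 53); (28|53)=+1, (41|53)=-1; sign (−1)^0·+1^1·-1^0 = +1.
(a,b)_13: α=2, u≡9; β=-2, v≡2 (mod 13); (9|13)=+1, (2|13)=-1; sign (−1)^0·+1^-2·-1^2 = +1.
(a,b)_2: α=-4, β=9; u≡7, v≡3 (mod 8); ε(u)ε(v)=1·1, αω(v)=-4·1, βω(u)=9·0; sum ≡ 1  ⇒  -1.
(a,b)_31: α=0, u≡28; β=1, v≡5 (mod 31); (28|31)=+1, (5|31)=+1; sign (−1)^0·+1^1·+1^0 = +1.
(a,b)_3: α=-14, u≡1; β=0, v≡1 (mod 3); (1|3)=+1, (1|3)=+1; sign (−1)^0·+1^0·+1^-14 = +1.
(a,b)_11: α=1, u≡9; β=0, v≡4 (mod 11); (9|11)=+1, (4|11)=+1; sign (−1)^0·+1^0·+1^1 = +1.
(a,b)_17: α=1, u≡3; β=0, v≡5 (mod 17); (3|17)=-1, (5|17)=-1; sign (−1)^0·-1^0·-1^1 = -1.
(a,b)_37: α=1, u≡13; β=0, v≡28 (mod 37); (13|37)=-1, (28|37)=+1; sign (−1)^0·-1^0·+1^1 = +1.
(a,b)_7: α=2, u≡4; β=0, v≡1 (mod 7); (4|7)=+1, (1|7)=+1; sign (−1)^0·+1^0·+1^2 = +1.
(a,b)_43: α=1, u≡33; β=0, v≡18 (mod 43); (33|43)=-1, (18|43)=-1; sign (−1)^0·-1^0·-1^1 = -1.
|Ram(-8627993, 476470)| = 4, even; anisotropic at {2, 5, 17, 43}.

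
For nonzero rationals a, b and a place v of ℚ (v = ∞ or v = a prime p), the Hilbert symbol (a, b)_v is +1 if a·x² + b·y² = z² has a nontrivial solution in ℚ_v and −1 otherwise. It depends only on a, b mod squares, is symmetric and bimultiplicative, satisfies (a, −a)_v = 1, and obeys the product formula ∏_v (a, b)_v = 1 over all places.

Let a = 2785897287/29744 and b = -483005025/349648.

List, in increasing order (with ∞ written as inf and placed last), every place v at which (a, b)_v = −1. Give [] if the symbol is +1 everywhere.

[11, 13]

(a, b) ≡ (32637, -1677) mod (ℚ^×)²; places V = {2, 3, 5, 11, 13, 17, 19, 23, 41, 43, ∞}.
(a,b)_41: α=0, u≡5; β=-2, v≡36 (mod 41); (5|41)=+1, (36|41)=+1; sign (−1)^0·+1^-2·+1^0 = +1.
(a,b)_11: α=-1, u≡7; β=0, v≡7 (mod 11); (7|11)=-1, (7|11)=-1; sign (−1)^0·-1^0·-1^-1 = -1.
(a,b)_∞: sgn(32637)=+, sgn(-1677)=−, so +1.
(a,b)_5: α=0, u≡3; β=2, v≡3 (mod 5); (3|5)=-1, (3|5)=-1; sign (−1)^0·-1^2·-1^0 = +1.
(a,b)_3: α=3, u≡1; β=5, v≡2 (mod 3); (1|3)=+1, (2|3)=-1; sign (−1)^1·+1^5·-1^3 = +1.
(a,b)_23: α=1, u≡16; β=0, v≡6 (mod 23); (16|23)=+1, (6|23)=+1; sign (−1)^0·+1^0·+1^1 = +1.
(a,b)_17: α=2, u≡14; β=0, v≡7 (mod 17); (14|17)=-1, (7|17)=-1; sign (−1)^0·-1^0·-1^2 = +1.
(a,b)_43: α=1, u≡22; β=3, v≡25 (mod 43); (22|43)=-1, (25|43)=+1; sign (−1)^1·-1^3·+1^1 = +1.
(a,b)_2: α=-4, β=-4; u≡5, v≡3 (mod 8); ε(u)ε(v)=0·1, αω(v)=-4·1, βω(u)=-4·1; sum ≡ 0  ⇒  +1.
(a,b)_13: α=-2, u≡8; β=-1, v≡9 (mod 13); (8|13)=-1, (9|13)=+1; sign (−1)^0·-1^-1·+1^-2 = -1.
(a,b)_19: α=2, u≡12; β=0, v≡15 (mod 19); (12|19)=-1, (15|19)=-1; sign (−1)^0·-1^0·-1^2 = +1.
(32637, -1677 / ℚ) ramifies at {11, 13}: a division algebra.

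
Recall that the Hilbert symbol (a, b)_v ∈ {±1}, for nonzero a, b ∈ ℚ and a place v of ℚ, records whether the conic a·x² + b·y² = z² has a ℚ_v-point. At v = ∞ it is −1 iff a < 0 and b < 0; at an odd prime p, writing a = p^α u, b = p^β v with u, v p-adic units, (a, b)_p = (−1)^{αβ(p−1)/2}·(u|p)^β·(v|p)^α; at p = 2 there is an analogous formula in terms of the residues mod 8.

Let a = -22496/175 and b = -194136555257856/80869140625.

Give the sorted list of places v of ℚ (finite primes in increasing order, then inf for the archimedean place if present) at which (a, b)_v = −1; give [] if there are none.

Mod squares: a ≡ -9842, b ≡ -74. Check v ∈ {∞, 2, 3, 5, 7, 13, 19, 37}.
v=5: a=5^-2·(≡2), b=5^-10·(≡4) mod 5; (2|5)=-1, (4|5)=+1; (−1)^{-2·-10·2}·(-1)^-10·(+1)^-2 = +1.
v=∞: -9842 < 0 and -74 < 0  ⇒  (a,b)_∞ = -1.
v=2: v_2(a)=5, v_2(b)=17; units ≡ 7, 3 (mod 8); ε·ε+αω+βω = 1·1+5·1+17·0 ≡ 0  ⇒  (a,b)_2 = +1.
v=7: a=7^-1·(≡4), b=7^-2·(≡3) mod 7; (4|7)=+1, (3|7)=-1; (−1)^{-1·-2·3}·(+1)^-2·(-1)^-1 = -1.
v=37: a=37^1·(≡9), b=37^3·(≡2) mod 37; (9|37)=+1, (2|37)=-1; (−1)^{1·3·18}·(+1)^3·(-1)^1 = -1.
v=19: a=19^1·(≡8), b=19^2·(≡3) mod 19; (8|19)=-1, (3|19)=-1; (−1)^{1·2·9}·(-1)^2·(-1)^1 = -1.
v=13: a=13^0·(≡12), b=13^-2·(≡12) mod 13; (12|13)=+1, (12|13)=+1; (−1)^{0·-2·6}·(+1)^-2·(+1)^0 = +1.
v=3: a=3^0·(≡1), b=3^4·(≡1) mod 3; (1|3)=+1, (1|3)=+1; (−1)^{0·4·1}·(+1)^4·(+1)^0 = +1.
|Ram(-9842, -74)| = 4, even; anisotropic at {7, 19, 37, ∞}.

[7, 19, 37, inf]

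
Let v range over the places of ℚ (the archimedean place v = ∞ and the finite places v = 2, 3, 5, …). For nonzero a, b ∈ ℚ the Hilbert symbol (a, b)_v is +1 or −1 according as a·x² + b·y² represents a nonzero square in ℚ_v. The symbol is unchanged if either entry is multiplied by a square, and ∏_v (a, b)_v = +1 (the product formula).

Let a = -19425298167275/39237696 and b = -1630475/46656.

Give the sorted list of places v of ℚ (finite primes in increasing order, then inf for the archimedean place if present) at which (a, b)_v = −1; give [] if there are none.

Mod squares: a ≡ -131052779, b ≡ -11. Check v ∈ {∞, 2, 3, 5, 7, 11, 13, 17, 29, 31, 37, 47}.
v=11: a=11^3·(≡10), b=11^3·(≡8) mod 11; (10|11)=-1, (8|11)=-1; (−1)^{3·3·5}·(-1)^3·(-1)^3 = -1.
v=47: a=47^1·(≡28), b=47^0·(≡3) mod 47; (28|47)=+1, (3|47)=+1; (−1)^{1·0·23}·(+1)^0·(+1)^1 = +1.
v=7: a=7^2·(≡3), b=7^2·(≡3) mod 7; (3|7)=-1, (3|7)=-1; (−1)^{2·2·3}·(-1)^2·(-1)^2 = +1.
v=∞: -131052779 < 0 and -11 < 0  ⇒  (a,b)_∞ = -1.
v=2: v_2(a)=-6, v_2(b)=-6; units ≡ 5, 5 (mod 8); ε·ε+αω+βω = 0·0+-6·1+-6·1 ≡ 0  ⇒  (a,b)_2 = +1.
v=37: a=37^1·(≡24), b=37^0·(≡33) mod 37; (24|37)=-1, (33|37)=+1; (−1)^{1·0·18}·(-1)^0·(+1)^1 = +1.
v=3: a=3^-6·(≡1), b=3^-6·(≡1) mod 3; (1|3)=+1, (1|3)=+1; (−1)^{-6·-6·1}·(+1)^-6·(+1)^-6 = +1.
v=29: a=29^-2·(≡12), b=29^0·(≡19) mod 29; (12|29)=-1, (19|29)=-1; (−1)^{-2·0·14}·(-1)^0·(-1)^-2 = +1.
v=5: a=5^2·(≡4), b=5^2·(≡1) mod 5; (4|5)=+1, (1|5)=+1; (−1)^{2·2·2}·(+1)^2·(+1)^2 = +1.
v=13: a=13^1·(≡4), b=13^0·(≡2) mod 13; (4|13)=+1, (2|13)=-1; (−1)^{1·0·6}·(+1)^0·(-1)^1 = -1.
v=31: a=31^1·(≡3), b=31^0·(≡1) mod 31; (3|31)=-1, (1|31)=+1; (−1)^{1·0·15}·(-1)^0·(+1)^1 = +1.
v=17: a=17^1·(≡7), b=17^0·(≡10) mod 17; (7|17)=-1, (10|17)=-1; (−1)^{1·0·8}·(-1)^0·(-1)^1 = -1.
|Ram(-131052779, -11)| = 4, even; anisotropic at {11, 13, 17, ∞}.

[11, 13, 17, inf]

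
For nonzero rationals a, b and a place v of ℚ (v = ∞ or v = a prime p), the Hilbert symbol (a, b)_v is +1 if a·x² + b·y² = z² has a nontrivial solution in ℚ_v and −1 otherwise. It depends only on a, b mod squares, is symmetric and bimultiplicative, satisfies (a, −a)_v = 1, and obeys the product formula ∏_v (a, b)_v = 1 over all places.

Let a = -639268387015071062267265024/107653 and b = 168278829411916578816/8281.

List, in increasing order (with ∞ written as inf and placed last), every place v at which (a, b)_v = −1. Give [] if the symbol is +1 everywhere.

[3, 13, 19, 23]

(a, b) ≡ (-36574278, 102486) mod (ℚ^×)²; places V = {2, 3, 7, 13, 19, 23, 29, 31, 37, ∞}.
(a,b)_29: α=1, u≡9; β=1, v≡16 (mod 29); (9|29)=+1, (16|29)=+1; sign (−1)^0·+1^1·+1^1 = +1.
(a,b)_31: α=4, u≡14; β=3, v≡4 (mod 31); (14|31)=+1, (4|31)=+1; sign (−1)^0·+1^3·+1^4 = +1.
(a,b)_19: α=1, u≡1; β=1, v≡11 (mod 19); (1|19)=+1, (11|19)=+1; sign (−1)^1·+1^1·+1^1 = -1.
(a,b)_2: α=23, β=19; u≡5, v≡3 (mod 8); ε(u)ε(v)=0·1, αω(v)=23·1, βω(u)=19·1; sum ≡ 0  ⇒  +1.
(a,b)_7: α=-2, u≡1; β=-2, v≡6 (mod 7); (1|7)=+1, (6|7)=-1; sign (−1)^0·+1^-2·-1^-2 = +1.
(a,b)_3: α=5, u≡1; β=3, v≡1 (mod 3); (1|3)=+1, (1|3)=+1; sign (−1)^1·+1^3·+1^5 = -1.
(a,b)_23: α=3, u≡5; β=2, v≡10 (mod 23); (5|23)=-1, (10|23)=-1; sign (−1)^0·-1^2·-1^3 = -1.
(a,b)_13: α=-3, u≡8; β=-2, v≡11 (mod 13); (8|13)=-1, (11|13)=-1; sign (−1)^0·-1^-2·-1^-3 = -1.
(a,b)_37: α=3, u≡22; β=2, v≡9 (mod 37); (22|37)=-1, (9|37)=+1; sign (−1)^0·-1^2·+1^3 = +1.
(a,b)_∞: sgn(-36574278)=−, sgn(102486)=+, so +1.
(-36574278, 102486 / ℚ) ramifies at {3, 13, 19, 23}: a division algebra.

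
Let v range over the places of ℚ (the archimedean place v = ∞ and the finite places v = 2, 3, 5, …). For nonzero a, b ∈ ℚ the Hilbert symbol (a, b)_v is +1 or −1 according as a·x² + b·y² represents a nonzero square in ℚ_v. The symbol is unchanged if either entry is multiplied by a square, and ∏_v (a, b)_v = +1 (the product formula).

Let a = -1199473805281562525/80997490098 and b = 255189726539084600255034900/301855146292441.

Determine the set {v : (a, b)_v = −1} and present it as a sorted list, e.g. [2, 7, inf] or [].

[2, 13]

Mod squares: a ≡ -442, b ≡ 221. Check v ∈ {∞, 2, 3, 5, 7, 11, 13, 17, 19, 29, 37}.
v=37: a=37^-4·(≡20), b=37^-6·(≡4) mod 37; (20|37)=-1, (4|37)=+1; (−1)^{-4·-6·18}·(-1)^-6·(+1)^-4 = +1.
v=29: a=29^2·(≡22), b=29^2·(≡17) mod 29; (22|29)=+1, (17|29)=-1; (−1)^{2·2·14}·(+1)^2·(-1)^2 = +1.
v=∞: -442 < 0 and 221 > 0  ⇒  (a,b)_∞ = +1.
v=2: v_2(a)=-1, v_2(b)=2; units ≡ 3, 5 (mod 8); ε·ε+αω+βω = 1·0+-1·1+2·1 ≡ 1  ⇒  (a,b)_2 = -1.
v=11: a=11^4·(≡1), b=11^6·(≡4) mod 11; (1|11)=+1, (4|11)=+1; (−1)^{4·6·5}·(+1)^6·(+1)^4 = +1.
v=19: a=19^2·(≡18), b=19^2·(≡14) mod 19; (18|19)=-1, (14|19)=-1; (−1)^{2·2·9}·(-1)^2·(-1)^2 = +1.
v=7: a=7^-4·(≡6), b=7^-6·(≡4) mod 7; (6|7)=-1, (4|7)=+1; (−1)^{-4·-6·3}·(-1)^-6·(+1)^-4 = +1.
v=3: a=3^-2·(≡2), b=3^2·(≡2) mod 3; (2|3)=-1, (2|3)=-1; (−1)^{-2·2·1}·(-1)^2·(-1)^-2 = +1.
v=13: a=13^3·(≡11), b=13^5·(≡4) mod 13; (11|13)=-1, (4|13)=+1; (−1)^{3·5·6}·(-1)^5·(+1)^3 = -1.
v=17: a=17^3·(≡1), b=17^5·(≡13) mod 17; (1|17)=+1, (13|17)=+1; (−1)^{3·5·8}·(+1)^5·(+1)^3 = +1.
v=5: a=5^2·(≡3), b=5^2·(≡1) mod 5; (3|5)=-1, (1|5)=+1; (−1)^{2·2·2}·(-1)^2·(+1)^2 = +1.
|Ram(-442, 221)| = 2, even; anisotropic at {2, 13}.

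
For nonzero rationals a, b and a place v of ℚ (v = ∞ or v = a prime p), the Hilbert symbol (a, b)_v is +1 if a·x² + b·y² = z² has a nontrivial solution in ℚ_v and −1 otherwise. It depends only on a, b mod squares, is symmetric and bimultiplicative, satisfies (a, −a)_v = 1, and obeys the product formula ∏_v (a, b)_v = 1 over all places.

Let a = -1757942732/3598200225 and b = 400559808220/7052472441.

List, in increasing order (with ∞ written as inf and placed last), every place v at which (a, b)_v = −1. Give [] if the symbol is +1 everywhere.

Mod squares: a ≡ -1547, b ≡ 352495. Check v ∈ {∞, 2, 3, 5, 7, 11, 13, 17, 29, 31, 41, 43}.
v=29: a=29^0·(≡11), b=29^1·(≡9) mod 29; (11|29)=-1, (9|29)=+1; (−1)^{0·1·14}·(-1)^1·(+1)^0 = -1.
v=∞: -1547 < 0 and 352495 > 0  ⇒  (a,b)_∞ = +1.
v=43: a=43^-2·(≡25), b=43^-2·(≡6) mod 43; (25|43)=+1, (6|43)=+1; (−1)^{-2·-2·21}·(+1)^-2·(+1)^-2 = +1.
v=2: v_2(a)=2, v_2(b)=2; units ≡ 5, 7 (mod 8); ε·ε+αω+βω = 0·1+2·0+2·1 ≡ 0  ⇒  (a,b)_2 = +1.
v=13: a=13^3·(≡8), b=13^3·(≡4) mod 13; (8|13)=-1, (4|13)=+1; (−1)^{3·3·6}·(-1)^3·(+1)^3 = -1.
v=5: a=5^-2·(≡2), b=5^1·(≡4) mod 5; (2|5)=-1, (4|5)=+1; (−1)^{-2·1·2}·(-1)^1·(+1)^-2 = -1.
v=3: a=3^-4·(≡1), b=3^-4·(≡1) mod 3; (1|3)=+1, (1|3)=+1; (−1)^{-4·-4·1}·(+1)^-4·(+1)^-4 = +1.
v=7: a=7^1·(≡3), b=7^-2·(≡5) mod 7; (3|7)=-1, (5|7)=-1; (−1)^{1·-2·3}·(-1)^-2·(-1)^1 = -1.
v=11: a=11^0·(≡1), b=11^1·(≡8) mod 11; (1|11)=+1, (8|11)=-1; (−1)^{0·1·5}·(+1)^1·(-1)^0 = +1.
v=31: a=31^-2·(≡22), b=31^-2·(≡25) mod 31; (22|31)=-1, (25|31)=+1; (−1)^{-2·-2·15}·(-1)^-2·(+1)^-2 = +1.
v=17: a=17^1·(≡12), b=17^1·(≡11) mod 17; (12|17)=-1, (11|17)=-1; (−1)^{1·1·8}·(-1)^1·(-1)^1 = +1.
v=41: a=41^2·(≡14), b=41^2·(≡25) mod 41; (14|41)=-1, (25|41)=+1; (−1)^{2·2·20}·(-1)^2·(+1)^2 = +1.
|Ram(-1547, 352495)| = 4, even; anisotropic at {5, 7, 13, 29}.

[5, 7, 13, 29]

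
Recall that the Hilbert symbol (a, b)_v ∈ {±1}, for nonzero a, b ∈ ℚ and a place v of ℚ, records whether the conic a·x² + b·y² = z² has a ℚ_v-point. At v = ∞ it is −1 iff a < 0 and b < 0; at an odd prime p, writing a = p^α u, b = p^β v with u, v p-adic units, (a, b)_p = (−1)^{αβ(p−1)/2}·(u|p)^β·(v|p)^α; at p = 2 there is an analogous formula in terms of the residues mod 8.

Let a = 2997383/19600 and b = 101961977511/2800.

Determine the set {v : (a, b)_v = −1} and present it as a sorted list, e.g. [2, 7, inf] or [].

(a, b) ≡ (23, 10353) mod (ℚ^×)²; places V = {2, 3, 5, 7, 17, 19, 23, 29, ∞}.
(a,b)_∞: sgn(23)=+, sgn(10353)=+, so +1.
(a,b)_7: α=-2, u≡4; β=-1, v≡2 (mod 7); (4|7)=+1, (2|7)=+1; sign (−1)^0·+1^-1·+1^-2 = +1.
(a,b)_2: α=-4, β=-4; u≡7, v≡1 (mod 8); ε(u)ε(v)=1·0, αω(v)=-4·0, βω(u)=-4·0; sum ≡ 0  ⇒  +1.
(a,b)_29: α=0, u≡7; β=1, v≡28 (mod 29); (7|29)=+1, (28|29)=+1; sign (−1)^0·+1^1·+1^0 = +1.
(a,b)_23: α=1, u≡18; β=2, v≡8 (mod 23); (18|23)=+1, (8|23)=+1; sign (−1)^0·+1^2·+1^1 = +1.
(a,b)_19: α=4, u≡9; β=4, v≡4 (mod 19); (9|19)=+1, (4|19)=+1; sign (−1)^0·+1^4·+1^4 = +1.
(a,b)_5: α=-2, u≡2; β=-2, v≡3 (mod 5); (2|5)=-1, (3|5)=-1; sign (−1)^0·-1^-2·-1^-2 = +1.
(a,b)_17: α=0, u≡6; β=1, v≡11 (mod 17); (6|17)=-1, (11|17)=-1; sign (−1)^0·-1^1·-1^0 = -1.
(a,b)_3: α=0, u≡2; β=1, v≡1 (mod 3); (2|3)=-1, (1|3)=+1; sign (−1)^0·-1^1·+1^0 = -1.
|Ram(23, 10353)| = 2, even; anisotropic at {3, 17}.

[3, 17]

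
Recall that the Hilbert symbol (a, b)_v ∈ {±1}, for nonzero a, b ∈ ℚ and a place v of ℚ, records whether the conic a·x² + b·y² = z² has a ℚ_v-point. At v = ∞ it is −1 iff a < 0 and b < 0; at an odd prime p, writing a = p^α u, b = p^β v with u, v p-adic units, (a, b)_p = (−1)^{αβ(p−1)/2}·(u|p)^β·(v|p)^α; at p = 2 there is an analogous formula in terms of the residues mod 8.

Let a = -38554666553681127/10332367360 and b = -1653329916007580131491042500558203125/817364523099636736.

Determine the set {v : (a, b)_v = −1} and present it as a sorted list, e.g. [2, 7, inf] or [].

Mod squares: a ≡ -13480070, b ≡ -2021. Check v ∈ {∞, 2, 3, 5, 7, 19, 23, 29, 41, 43, 47}.
v=29: a=29^1·(≡14), b=29^2·(≡20) mod 29; (14|29)=-1, (20|29)=+1; (−1)^{1·2·14}·(-1)^2·(+1)^1 = +1.
v=47: a=47^1·(≡11), b=47^3·(≡36) mod 47; (11|47)=-1, (36|47)=+1; (−1)^{1·3·23}·(-1)^3·(+1)^1 = +1.
v=∞: -13480070 < 0 and -2021 < 0  ⇒  (a,b)_∞ = -1.
v=23: a=23^3·(≡7), b=23^2·(≡6) mod 23; (7|23)=-1, (6|23)=+1; (−1)^{3·2·11}·(-1)^2·(+1)^3 = +1.
v=3: a=3^4·(≡1), b=3^14·(≡1) mod 3; (1|3)=+1, (1|3)=+1; (−1)^{4·14·1}·(+1)^14·(+1)^4 = +1.
v=41: a=41^-2·(≡1), b=41^-4·(≡28) mod 41; (1|41)=+1, (28|41)=-1; (−1)^{-2·-4·20}·(+1)^-4·(-1)^-2 = +1.
v=43: a=43^3·(≡17), b=43^5·(≡2) mod 43; (17|43)=+1, (2|43)=-1; (−1)^{3·5·21}·(+1)^5·(-1)^3 = +1.
v=19: a=19^2·(≡15), b=19^4·(≡12) mod 19; (15|19)=-1, (12|19)=-1; (−1)^{2·4·9}·(-1)^4·(-1)^2 = +1.
v=2: v_2(a)=-9, v_2(b)=-10; units ≡ 5, 3 (mod 8); ε·ε+αω+βω = 0·1+-9·1+-10·1 ≡ 1  ⇒  (a,b)_2 = -1.
v=5: a=5^-1·(≡4), b=5^8·(≡1) mod 5; (4|5)=+1, (1|5)=+1; (−1)^{-1·8·2}·(+1)^8·(+1)^-1 = +1.
v=7: a=7^-4·(≡5), b=7^-10·(≡4) mod 7; (5|7)=-1, (4|7)=+1; (−1)^{-4·-10·3}·(-1)^-10·(+1)^-4 = +1.
(-13480070, -2021 / ℚ) ramifies at {2, ∞}: a division algebra.

[2, inf]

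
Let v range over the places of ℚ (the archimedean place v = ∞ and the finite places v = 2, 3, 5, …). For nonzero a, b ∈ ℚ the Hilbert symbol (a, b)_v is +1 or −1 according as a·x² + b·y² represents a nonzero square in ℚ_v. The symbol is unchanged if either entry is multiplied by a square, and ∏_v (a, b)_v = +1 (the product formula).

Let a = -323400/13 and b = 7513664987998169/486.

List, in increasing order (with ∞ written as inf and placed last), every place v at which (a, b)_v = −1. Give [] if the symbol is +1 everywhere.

Mod squares: a ≡ -858, b ≡ 6006. Check v ∈ {∞, 2, 3, 5, 7, 11, 13, 17, 23}.
v=2: v_2(a)=3, v_2(b)=-1; units ≡ 3, 3 (mod 8); ε·ε+αω+βω = 1·1+3·1+-1·1 ≡ 1  ⇒  (a,b)_2 = -1.
v=23: a=23^0·(≡2), b=23^2·(≡16) mod 23; (2|23)=+1, (16|23)=+1; (−1)^{0·2·11}·(+1)^2·(+1)^0 = +1.
v=5: a=5^2·(≡3), b=5^0·(≡4) mod 5; (3|5)=-1, (4|5)=+1; (−1)^{2·0·2}·(-1)^0·(+1)^2 = +1.
v=11: a=11^1·(≡7), b=11^3·(≡10) mod 11; (7|11)=-1, (10|11)=-1; (−1)^{1·3·5}·(-1)^3·(-1)^1 = -1.
v=13: a=13^-1·(≡1), b=13^3·(≡11) mod 13; (1|13)=+1, (11|13)=-1; (−1)^{-1·3·6}·(+1)^3·(-1)^-1 = -1.
v=3: a=3^1·(≡2), b=3^-5·(≡1) mod 3; (2|3)=-1, (1|3)=+1; (−1)^{1·-5·1}·(-1)^-5·(+1)^1 = +1.
v=7: a=7^2·(≡6), b=7^5·(≡2) mod 7; (6|7)=-1, (2|7)=+1; (−1)^{2·5·3}·(-1)^5·(+1)^2 = -1.
v=∞: -858 < 0 and 6006 > 0  ⇒  (a,b)_∞ = +1.
v=17: a=17^0·(≡15), b=17^2·(≡10) mod 17; (15|17)=+1, (10|17)=-1; (−1)^{0·2·8}·(+1)^2·(-1)^0 = +1.
(-858, 6006 / ℚ) ramifies at {2, 7, 11, 13}: a division algebra.

[2, 7, 11, 13]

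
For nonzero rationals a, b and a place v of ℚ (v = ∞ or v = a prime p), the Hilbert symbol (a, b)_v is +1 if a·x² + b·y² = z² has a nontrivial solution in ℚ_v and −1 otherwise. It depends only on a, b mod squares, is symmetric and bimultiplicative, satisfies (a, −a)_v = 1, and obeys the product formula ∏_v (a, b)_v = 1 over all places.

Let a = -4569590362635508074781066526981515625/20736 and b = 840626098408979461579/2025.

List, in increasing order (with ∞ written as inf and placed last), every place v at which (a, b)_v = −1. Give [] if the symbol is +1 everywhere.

Mod squares: a ≡ -407537, b ≡ 144739. Check v ∈ {∞, 2, 3, 5, 7, 11, 13, 17, 23, 29, 31, 47}.
v=3: a=3^-4·(≡1), b=3^-4·(≡1) mod 3; (1|3)=+1, (1|3)=+1; (−1)^{-4·-4·1}·(+1)^-4·(+1)^-4 = +1.
v=13: a=13^3·(≡7), b=13^2·(≡3) mod 13; (7|13)=-1, (3|13)=+1; (−1)^{3·2·6}·(-1)^2·(+1)^3 = +1.
v=17: a=17^4·(≡15), b=17^2·(≡16) mod 17; (15|17)=+1, (16|17)=+1; (−1)^{4·2·8}·(+1)^2·(+1)^4 = +1.
v=7: a=7^0·(≡3), b=7^1·(≡3) mod 7; (3|7)=-1, (3|7)=-1; (−1)^{0·1·3}·(-1)^1·(-1)^0 = -1.
v=∞: -407537 < 0 and 144739 > 0  ⇒  (a,b)_∞ = +1.
v=11: a=11^2·(≡6), b=11^2·(≡1) mod 11; (6|11)=-1, (1|11)=+1; (−1)^{2·2·5}·(-1)^2·(+1)^2 = +1.
v=31: a=31^2·(≡19), b=31^1·(≡16) mod 31; (19|31)=+1, (16|31)=+1; (−1)^{2·1·15}·(+1)^1·(+1)^2 = +1.
v=23: a=23^5·(≡15), b=23^3·(≡17) mod 23; (15|23)=-1, (17|23)=-1; (−1)^{5·3·11}·(-1)^3·(-1)^5 = -1.
v=2: v_2(a)=-8, v_2(b)=0; units ≡ 7, 3 (mod 8); ε·ε+αω+βω = 1·1+-8·1+0·0 ≡ 1  ⇒  (a,b)_2 = -1.
v=5: a=5^6·(≡3), b=5^-2·(≡4) mod 5; (3|5)=-1, (4|5)=+1; (−1)^{6·-2·2}·(-1)^-2·(+1)^6 = +1.
v=47: a=47^3·(≡36), b=47^2·(≡31) mod 47; (36|47)=+1, (31|47)=-1; (−1)^{3·2·23}·(+1)^2·(-1)^3 = -1.
v=29: a=29^5·(≡17), b=29^3·(≡26) mod 29; (17|29)=-1, (26|29)=-1; (−1)^{5·3·14}·(-1)^3·(-1)^5 = +1.
|Ram(-407537, 144739)| = 4, even; anisotropic at {2, 7, 23, 47}.

[2, 7, 23, 47]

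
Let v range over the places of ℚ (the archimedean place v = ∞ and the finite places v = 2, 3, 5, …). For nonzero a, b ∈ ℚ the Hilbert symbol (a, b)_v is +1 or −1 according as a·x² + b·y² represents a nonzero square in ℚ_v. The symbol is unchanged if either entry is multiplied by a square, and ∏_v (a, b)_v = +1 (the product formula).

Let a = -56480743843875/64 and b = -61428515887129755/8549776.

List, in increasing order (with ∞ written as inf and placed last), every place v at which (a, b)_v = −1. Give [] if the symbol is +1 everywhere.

[3, 13, 19, inf]

(a, b) ≡ (-13395, -6442995) mod (ℚ^×)²; places V = {2, 3, 5, 7, 13, 17, 19, 29, 37, 43, 47, ∞}.
(a,b)_47: α=1, u≡22; β=1, v≡28 (mod 47); (22|47)=-1, (28|47)=+1; sign (−1)^1·-1^1·+1^1 = +1.
(a,b)_5: α=3, u≡1; β=1, v≡4 (mod 5); (1|5)=+1, (4|5)=+1; sign (−1)^0·+1^1·+1^3 = +1.
(a,b)_17: α=0, u≡15; β=-2, v≡10 (mod 17); (15|17)=+1, (10|17)=-1; sign (−1)^0·+1^-2·-1^0 = +1.
(a,b)_19: α=1, u≡5; β=1, v≡7 (mod 19); (5|19)=+1, (7|19)=+1; sign (−1)^1·+1^1·+1^1 = -1.
(a,b)_3: α=7, u≡2; β=1, v≡2 (mod 3); (2|3)=-1, (2|3)=-1; sign (−1)^1·-1^1·-1^7 = -1.
(a,b)_13: α=2, u≡6; β=3, v≡12 (mod 13); (6|13)=-1, (12|13)=+1; sign (−1)^0·-1^3·+1^2 = -1.
(a,b)_29: α=0, u≡8; β=2, v≡23 (mod 29); (8|29)=-1, (23|29)=+1; sign (−1)^0·-1^2·+1^0 = +1.
(a,b)_7: α=0, u≡6; β=2, v≡1 (mod 7); (6|7)=-1, (1|7)=+1; sign (−1)^0·-1^2·+1^0 = +1.
(a,b)_∞: sgn(-13395)=−, sgn(-6442995)=−, so -1.
(a,b)_43: α=0, u≡25; β=-2, v≡20 (mod 43); (25|43)=+1, (20|43)=-1; sign (−1)^0·+1^-2·-1^0 = +1.
(a,b)_37: α=2, u≡33; β=3, v≡15 (mod 37); (33|37)=+1, (15|37)=-1; sign (−1)^0·+1^3·-1^2 = +1.
(a,b)_2: α=-6, β=-4; u≡5, v≡5 (mod 8); ε(u)ε(v)=0·0, αω(v)=-6·1, βω(u)=-4·1; sum ≡ 0  ⇒  +1.
Ram(-13395, -6442995) = {3, 13, 19, ∞}; no ℚ_3-point on the conic.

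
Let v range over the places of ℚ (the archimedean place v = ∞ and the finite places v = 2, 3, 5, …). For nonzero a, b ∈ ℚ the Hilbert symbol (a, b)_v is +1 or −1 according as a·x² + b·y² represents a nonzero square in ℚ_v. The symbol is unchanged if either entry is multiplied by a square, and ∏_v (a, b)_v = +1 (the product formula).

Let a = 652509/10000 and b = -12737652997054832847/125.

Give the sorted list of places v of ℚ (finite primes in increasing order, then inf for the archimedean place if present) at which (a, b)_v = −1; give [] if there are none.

Mod squares: a ≡ 429, b ≡ -7315. Check v ∈ {∞, 2, 3, 5, 7, 11, 13, 19}.
v=11: a=11^1·(≡7), b=11^5·(≡6) mod 11; (7|11)=-1, (6|11)=-1; (−1)^{1·5·5}·(-1)^5·(-1)^1 = -1.
v=2: v_2(a)=-4, v_2(b)=0; units ≡ 5, 5 (mod 8); ε·ε+αω+βω = 0·0+-4·1+0·1 ≡ 0  ⇒  (a,b)_2 = +1.
v=19: a=19^0·(≡5), b=19^1·(≡2) mod 19; (5|19)=+1, (2|19)=-1; (−1)^{0·1·9}·(+1)^1·(-1)^0 = +1.
v=3: a=3^3·(≡2), b=3^6·(≡2) mod 3; (2|3)=-1, (2|3)=-1; (−1)^{3·6·1}·(-1)^6·(-1)^3 = -1.
v=∞: 429 > 0 and -7315 < 0  ⇒  (a,b)_∞ = +1.
v=13: a=13^3·(≡8), b=13^8·(≡12) mod 13; (8|13)=-1, (12|13)=+1; (−1)^{3·8·6}·(-1)^8·(+1)^3 = +1.
v=5: a=5^-4·(≡4), b=5^-3·(≡3) mod 5; (4|5)=+1, (3|5)=-1; (−1)^{-4·-3·2}·(+1)^-3·(-1)^-4 = +1.
v=7: a=7^0·(≡1), b=7^1·(≡3) mod 7; (1|7)=+1, (3|7)=-1; (−1)^{0·1·3}·(+1)^1·(-1)^0 = +1.
(429, -7315 / ℚ) ramifies at {3, 11}: a division algebra.

[3, 11]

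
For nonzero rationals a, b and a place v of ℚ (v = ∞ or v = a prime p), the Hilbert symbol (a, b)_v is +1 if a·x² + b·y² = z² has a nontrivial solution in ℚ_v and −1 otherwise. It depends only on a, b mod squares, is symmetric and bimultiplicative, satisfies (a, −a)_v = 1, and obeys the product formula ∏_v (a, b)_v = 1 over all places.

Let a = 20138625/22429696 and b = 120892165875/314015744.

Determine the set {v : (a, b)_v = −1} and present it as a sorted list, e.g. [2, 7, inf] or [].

(a, b) ≡ (1105, 10318490) mod (ℚ^×)²; places V = {2, 3, 5, 7, 13, 17, 23, 29, 37, ∞}.
(a,b)_7: α=0, u≡5; β=-1, v≡3 (mod 7); (5|7)=-1, (3|7)=-1; sign (−1)^0·-1^-1·-1^0 = -1.
(a,b)_5: α=3, u≡4; β=3, v≡3 (mod 5); (4|5)=+1, (3|5)=-1; sign (−1)^0·+1^3·-1^3 = -1.
(a,b)_23: α=0, u≡8; β=1, v≡21 (mod 23); (8|23)=+1, (21|23)=-1; sign (−1)^0·+1^1·-1^0 = +1.
(a,b)_3: α=6, u≡1; β=8, v≡2 (mod 3); (1|3)=+1, (2|3)=-1; sign (−1)^0·+1^8·-1^6 = +1.
(a,b)_2: α=-14, β=-15; u≡1, v≡5 (mod 8); ε(u)ε(v)=0·0, αω(v)=-14·1, βω(u)=-15·0; sum ≡ 0  ⇒  +1.
(a,b)_∞: sgn(1105)=+, sgn(10318490)=+, so +1.
(a,b)_37: α=-2, u≡15; β=-2, v≡7 (mod 37); (15|37)=-1, (7|37)=+1; sign (−1)^0·-1^-2·+1^-2 = +1.
(a,b)_13: α=1, u≡2; β=1, v≡7 (mod 13); (2|13)=-1, (7|13)=-1; sign (−1)^0·-1^1·-1^1 = +1.
(a,b)_17: α=1, u≡10; β=1, v≡16 (mod 17); (10|17)=-1, (16|17)=+1; sign (−1)^0·-1^1·+1^1 = -1.
(a,b)_29: α=0, u≡8; β=1, v≡23 (mod 29); (8|29)=-1, (23|29)=+1; sign (−1)^0·-1^1·+1^0 = -1.
|Ram(1105, 10318490)| = 4, even; anisotropic at {5, 7, 17, 29}.

[5, 7, 17, 29]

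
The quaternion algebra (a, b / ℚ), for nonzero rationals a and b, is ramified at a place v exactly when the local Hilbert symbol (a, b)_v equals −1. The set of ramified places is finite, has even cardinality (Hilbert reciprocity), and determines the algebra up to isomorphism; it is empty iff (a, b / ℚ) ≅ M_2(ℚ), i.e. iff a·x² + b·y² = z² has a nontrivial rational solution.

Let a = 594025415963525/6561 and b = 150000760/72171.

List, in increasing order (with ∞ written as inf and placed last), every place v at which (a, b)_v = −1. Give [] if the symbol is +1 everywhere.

(a, b) ≡ (29, 10010) mod (ℚ^×)²; places V = {2, 3, 5, 7, 11, 13, 29, ∞}.
(a,b)_7: α=8, u≡2; β=3, v≡2 (mod 7); (2|7)=+1, (2|7)=+1; sign (−1)^0·+1^3·+1^8 = +1.
(a,b)_2: α=0, β=3; u≡5, v≡5 (mod 8); ε(u)ε(v)=0·0, αω(v)=0·1, βω(u)=3·1; sum ≡ 1  ⇒  -1.
(a,b)_29: α=3, u≡20; β=2, v≡28 (mod 29); (20|29)=+1, (28|29)=+1; sign (−1)^0·+1^2·+1^3 = +1.
(a,b)_3: α=-8, u≡2; β=-8, v≡2 (mod 3); (2|3)=-1, (2|3)=-1; sign (−1)^0·-1^-8·-1^-8 = +1.
(a,b)_5: α=2, u≡1; β=1, v≡2 (mod 5); (1|5)=+1, (2|5)=-1; sign (−1)^0·+1^1·-1^2 = +1.
(a,b)_11: α=0, u≡8; β=-1, v≡6 (mod 11); (8|11)=-1, (6|11)=-1; sign (−1)^0·-1^-1·-1^0 = -1.
(a,b)_13: α=2, u≡4; β=1, v≡4 (mod 13); (4|13)=+1, (4|13)=+1; sign (−1)^0·+1^1·+1^2 = +1.
(a,b)_∞: sgn(29)=+, sgn(10010)=+, so +1.
|Ram(29, 10010)| = 2, even; anisotropic at {2, 11}.

[2, 11]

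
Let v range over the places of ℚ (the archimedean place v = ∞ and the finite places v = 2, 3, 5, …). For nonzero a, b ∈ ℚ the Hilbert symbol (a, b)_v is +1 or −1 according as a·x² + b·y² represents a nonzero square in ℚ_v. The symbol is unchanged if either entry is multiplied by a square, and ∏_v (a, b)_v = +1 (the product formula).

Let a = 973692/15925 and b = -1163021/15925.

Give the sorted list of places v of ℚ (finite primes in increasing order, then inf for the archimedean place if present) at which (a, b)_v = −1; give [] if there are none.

Mod squares: a ≡ 351611, b ≡ -8177. Check v ∈ {∞, 2, 3, 5, 7, 13, 17, 37, 43}.
v=43: a=43^1·(≡39), b=43^2·(≡24) mod 43; (39|43)=-1, (24|43)=+1; (−1)^{1·2·21}·(-1)^2·(+1)^1 = +1.
v=3: a=3^2·(≡2), b=3^0·(≡1) mod 3; (2|3)=-1, (1|3)=+1; (−1)^{2·0·1}·(-1)^0·(+1)^2 = +1.
v=7: a=7^-2·(≡2), b=7^-2·(≡5) mod 7; (2|7)=+1, (5|7)=-1; (−1)^{-2·-2·3}·(+1)^-2·(-1)^-2 = +1.
v=17: a=17^1·(≡12), b=17^1·(≡14) mod 17; (12|17)=-1, (14|17)=-1; (−1)^{1·1·8}·(-1)^1·(-1)^1 = +1.
v=37: a=37^1·(≡8), b=37^1·(≡11) mod 37; (8|37)=-1, (11|37)=+1; (−1)^{1·1·18}·(-1)^1·(+1)^1 = -1.
v=5: a=5^-2·(≡1), b=5^-2·(≡2) mod 5; (1|5)=+1, (2|5)=-1; (−1)^{-2·-2·2}·(+1)^-2·(-1)^-2 = +1.
v=2: v_2(a)=2, v_2(b)=0; units ≡ 3, 7 (mod 8); ε·ε+αω+βω = 1·1+2·0+0·1 ≡ 1  ⇒  (a,b)_2 = -1.
v=∞: 351611 > 0 and -8177 < 0  ⇒  (a,b)_∞ = +1.
v=13: a=13^-1·(≡6), b=13^-1·(≡8) mod 13; (6|13)=-1, (8|13)=-1; (−1)^{-1·-1·6}·(-1)^-1·(-1)^-1 = +1.
|Ram(351611, -8177)| = 2, even; anisotropic at {2, 37}.

[2, 37]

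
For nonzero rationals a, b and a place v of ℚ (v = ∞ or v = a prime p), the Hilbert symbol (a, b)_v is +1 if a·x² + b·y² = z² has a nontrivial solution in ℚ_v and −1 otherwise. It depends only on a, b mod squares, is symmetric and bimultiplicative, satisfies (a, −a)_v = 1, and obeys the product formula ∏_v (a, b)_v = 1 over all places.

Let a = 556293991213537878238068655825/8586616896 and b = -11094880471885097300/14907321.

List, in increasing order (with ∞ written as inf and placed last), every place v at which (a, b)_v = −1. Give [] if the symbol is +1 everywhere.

[17, 19, 23, 37]

Mod squares: a ≡ 697, b ≡ -3392207693. Check v ∈ {∞, 2, 3, 5, 7, 11, 13, 17, 19, 23, 29, 37, 41, 43}.
v=41: a=41^1·(≡26), b=41^1·(≡6) mod 41; (26|41)=-1, (6|41)=-1; (−1)^{1·1·20}·(-1)^1·(-1)^1 = +1.
v=3: a=3^-8·(≡1), b=3^-6·(≡1) mod 3; (1|3)=+1, (1|3)=+1; (−1)^{-8·-6·1}·(+1)^-6·(+1)^-8 = +1.
v=2: v_2(a)=-6, v_2(b)=2; units ≡ 1, 3 (mod 8); ε·ε+αω+βω = 0·1+-6·1+2·0 ≡ 0  ⇒  (a,b)_2 = +1.
v=∞: 697 > 0 and -3392207693 < 0  ⇒  (a,b)_∞ = +1.
v=23: a=23^2·(≡7), b=23^1·(≡9) mod 23; (7|23)=-1, (9|23)=+1; (−1)^{2·1·11}·(-1)^1·(+1)^2 = -1.
v=5: a=5^2·(≡3), b=5^2·(≡3) mod 5; (3|5)=-1, (3|5)=-1; (−1)^{2·2·2}·(-1)^2·(-1)^2 = +1.
v=13: a=13^-2·(≡5), b=13^-2·(≡4) mod 13; (5|13)=-1, (4|13)=+1; (−1)^{-2·-2·6}·(-1)^-2·(+1)^-2 = +1.
v=43: a=43^4·(≡38), b=43^3·(≡36) mod 43; (38|43)=+1, (36|43)=+1; (−1)^{4·3·21}·(+1)^3·(+1)^4 = +1.
v=11: a=11^-2·(≡1), b=11^-2·(≡5) mod 11; (1|11)=+1, (5|11)=+1; (−1)^{-2·-2·5}·(+1)^-2·(+1)^-2 = +1.
v=17: a=17^1·(≡6), b=17^1·(≡2) mod 17; (6|17)=-1, (2|17)=+1; (−1)^{1·1·8}·(-1)^1·(+1)^1 = -1.
v=29: a=29^2·(≡6), b=29^0·(≡14) mod 29; (6|29)=+1, (14|29)=-1; (−1)^{2·0·14}·(+1)^0·(-1)^2 = +1.
v=19: a=19^4·(≡3), b=19^3·(≡3) mod 19; (3|19)=-1, (3|19)=-1; (−1)^{4·3·9}·(-1)^3·(-1)^4 = -1.
v=7: a=7^6·(≡2), b=7^3·(≡2) mod 7; (2|7)=+1, (2|7)=+1; (−1)^{6·3·3}·(+1)^3·(+1)^6 = +1.
v=37: a=37^2·(≡35), b=37^1·(≡3) mod 37; (35|37)=-1, (3|37)=+1; (−1)^{2·1·18}·(-1)^1·(+1)^2 = -1.
(697, -3392207693 / ℚ) ramifies at {17, 19, 23, 37}: a division algebra.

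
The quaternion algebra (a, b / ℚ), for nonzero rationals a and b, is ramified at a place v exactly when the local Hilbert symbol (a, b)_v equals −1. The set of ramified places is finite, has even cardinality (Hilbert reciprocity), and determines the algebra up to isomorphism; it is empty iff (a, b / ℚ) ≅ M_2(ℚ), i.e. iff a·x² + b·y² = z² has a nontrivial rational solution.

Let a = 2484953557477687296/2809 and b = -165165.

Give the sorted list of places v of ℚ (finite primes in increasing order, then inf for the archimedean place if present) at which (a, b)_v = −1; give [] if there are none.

(a, b) ≡ (429, -1365) mod (ℚ^×)²; places V = {2, 3, 5, 7, 11, 13, 53, ∞}.
(a,b)_7: α=2, u≡1; β=1, v≡2 (mod 7); (1|7)=+1, (2|7)=+1; sign (−1)^0·+1^1·+1^2 = +1.
(a,b)_2: α=16, β=0; u≡5, v≡3 (mod 8); ε(u)ε(v)=0·1, αω(v)=16·1, βω(u)=0·1; sum ≡ 0  ⇒  +1.
(a,b)_∞: sgn(429)=+, sgn(-1365)=−, so +1.
(a,b)_53: α=-2, u≡32; β=0, v≡36 (mod 53); (32|53)=-1, (36|53)=+1; sign (−1)^0·-1^0·+1^-2 = +1.
(a,b)_11: α=5, u≡7; β=2, v≡10 (mod 11); (7|11)=-1, (10|11)=-1; sign (−1)^0·-1^2·-1^5 = -1.
(a,b)_3: α=7, u≡2; β=1, v≡1 (mod 3); (2|3)=-1, (1|3)=+1; sign (−1)^1·-1^1·+1^7 = +1.
(a,b)_5: α=0, u≡4; β=1, v≡2 (mod 5); (4|5)=+1, (2|5)=-1; sign (−1)^0·+1^1·-1^0 = +1.
(a,b)_13: α=3, u≡6; β=1, v≡9 (mod 13); (6|13)=-1, (9|13)=+1; sign (−1)^0·-1^1·+1^3 = -1.
(429, -1365 / ℚ) ramifies at {11, 13}: a division algebra.

[11, 13]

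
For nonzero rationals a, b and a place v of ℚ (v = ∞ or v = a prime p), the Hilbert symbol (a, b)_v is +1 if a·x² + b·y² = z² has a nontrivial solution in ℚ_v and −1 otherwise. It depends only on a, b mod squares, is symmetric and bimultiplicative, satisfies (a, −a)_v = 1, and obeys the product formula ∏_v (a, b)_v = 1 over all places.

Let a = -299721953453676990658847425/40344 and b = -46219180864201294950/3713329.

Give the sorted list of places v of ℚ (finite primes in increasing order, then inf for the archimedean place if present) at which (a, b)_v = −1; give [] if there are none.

[3, 7, 17, 23, 29, inf]

(a, b) ≡ (-16422, -140998) mod (ℚ^×)²; places V = {2, 3, 5, 7, 11, 13, 17, 23, 29, 41, 47, ∞}.
(a,b)_47: α=0, u≡37; β=-2, v≡28 (mod 47); (37|47)=+1, (28|47)=+1; sign (−1)^0·+1^-2·+1^0 = +1.
(a,b)_41: α=-2, u≡15; β=-2, v≡16 (mod 41); (15|41)=-1, (16|41)=+1; sign (−1)^0·-1^-2·+1^-2 = +1.
(a,b)_5: α=2, u≡2; β=2, v≡3 (mod 5); (2|5)=-1, (3|5)=-1; sign (−1)^0·-1^2·-1^2 = +1.
(a,b)_23: α=3, u≡21; β=2, v≡14 (mod 23); (21|23)=-1, (14|23)=-1; sign (−1)^0·-1^2·-1^3 = -1.
(a,b)_13: α=2, u≡9; β=1, v≡1 (mod 13); (9|13)=+1, (1|13)=+1; sign (−1)^0·+1^1·+1^2 = +1.
(a,b)_3: α=-1, u≡1; β=6, v≡2 (mod 3); (1|3)=+1, (2|3)=-1; sign (−1)^0·+1^6·-1^-1 = -1.
(a,b)_29: α=2, u≡8; β=1, v≡26 (mod 29); (8|29)=-1, (26|29)=-1; sign (−1)^0·-1^1·-1^2 = -1.
(a,b)_2: α=-3, β=1; u≡5, v≡5 (mod 8); ε(u)ε(v)=0·0, αω(v)=-3·1, βω(u)=1·1; sum ≡ 0  ⇒  +1.
(a,b)_∞: sgn(-16422)=−, sgn(-140998)=−, so -1.
(a,b)_7: α=9, u≡3; β=6, v≡3 (mod 7); (3|7)=-1, (3|7)=-1; sign (−1)^0·-1^6·-1^9 = -1.
(a,b)_11: α=2, u≡1; β=1, v≡7 (mod 11); (1|11)=+1, (7|11)=-1; sign (−1)^0·+1^1·-1^2 = +1.
(a,b)_17: α=5, u≡3; β=3, v≡1 (mod 17); (3|17)=-1, (1|17)=+1; sign (−1)^0·-1^3·+1^5 = -1.
(-16422, -140998 / ℚ) ramifies at {3, 7, 17, 23, 29, ∞}: a division algebra.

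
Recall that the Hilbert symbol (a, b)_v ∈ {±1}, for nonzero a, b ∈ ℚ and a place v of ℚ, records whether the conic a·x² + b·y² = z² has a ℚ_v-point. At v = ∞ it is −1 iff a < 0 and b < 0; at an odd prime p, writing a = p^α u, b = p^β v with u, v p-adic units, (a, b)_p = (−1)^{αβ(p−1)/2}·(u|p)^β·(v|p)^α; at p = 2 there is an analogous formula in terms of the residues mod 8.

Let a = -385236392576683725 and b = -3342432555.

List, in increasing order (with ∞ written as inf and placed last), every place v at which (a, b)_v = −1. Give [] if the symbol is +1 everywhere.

(a, b) ≡ (-29, -441595) mod (ℚ^×)²; places V = {2, 3, 5, 7, 11, 29, 31, 37, ∞}.
(a,b)_11: α=2, u≡9; β=1, v≡5 (mod 11); (9|11)=+1, (5|11)=+1; sign (−1)^0·+1^1·+1^2 = +1.
(a,b)_∞: sgn(-29)=−, sgn(-441595)=−, so -1.
(a,b)_2: α=0, β=0; u≡3, v≡5 (mod 8); ε(u)ε(v)=1·0, αω(v)=0·1, βω(u)=0·1; sum ≡ 0  ⇒  +1.
(a,b)_37: α=2, u≡15; β=1, v≡3 (mod 37); (15|37)=-1, (3|37)=+1; sign (−1)^0·-1^1·+1^2 = -1.
(a,b)_5: α=2, u≡1; β=1, v≡4 (mod 5); (1|5)=+1, (4|5)=+1; sign (−1)^0·+1^1·+1^2 = +1.
(a,b)_3: α=4, u≡1; β=2, v≡2 (mod 3); (1|3)=+1, (2|3)=-1; sign (−1)^0·+1^2·-1^4 = +1.
(a,b)_31: α=2, u≡7; β=1, v≡13 (mod 31); (7|31)=+1, (13|31)=-1; sign (−1)^0·+1^1·-1^2 = +1.
(a,b)_7: α=2, u≡3; β=1, v≡5 (mod 7); (3|7)=-1, (5|7)=-1; sign (−1)^0·-1^1·-1^2 = -1.
(a,b)_29: α=3, u≡23; β=2, v≡8 (mod 29); (23|29)=+1, (8|29)=-1; sign (−1)^0·+1^2·-1^3 = -1.
|Ram(-29, -441595)| = 4, even; anisotropic at {7, 29, 37, ∞}.

[7, 29, 37, inf]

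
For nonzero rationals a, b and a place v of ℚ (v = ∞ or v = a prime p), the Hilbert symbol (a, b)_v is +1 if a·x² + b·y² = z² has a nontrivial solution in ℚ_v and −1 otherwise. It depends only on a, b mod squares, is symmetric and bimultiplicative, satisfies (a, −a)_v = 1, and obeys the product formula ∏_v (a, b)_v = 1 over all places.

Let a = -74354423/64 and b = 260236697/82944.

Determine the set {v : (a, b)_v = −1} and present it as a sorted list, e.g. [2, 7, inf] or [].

Mod squares: a ≡ -439967, b ≡ 18377. Check v ∈ {∞, 2, 3, 7, 11, 13, 17, 23, 37, 47}.
v=37: a=37^1·(≡22), b=37^0·(≡25) mod 37; (22|37)=-1, (25|37)=+1; (−1)^{1·0·18}·(-1)^0·(+1)^1 = +1.
v=3: a=3^0·(≡1), b=3^-4·(≡2) mod 3; (1|3)=+1, (2|3)=-1; (−1)^{0·-4·1}·(+1)^-4·(-1)^0 = +1.
v=∞: -439967 < 0 and 18377 > 0  ⇒  (a,b)_∞ = +1.
v=2: v_2(a)=-6, v_2(b)=-10; units ≡ 1, 1 (mod 8); ε·ε+αω+βω = 0·0+-6·0+-10·0 ≡ 0  ⇒  (a,b)_2 = +1.
v=7: a=7^0·(≡4), b=7^2·(≡4) mod 7; (4|7)=+1, (4|7)=+1; (−1)^{0·2·3}·(+1)^2·(+1)^0 = +1.
v=47: a=47^1·(≡20), b=47^1·(≡45) mod 47; (20|47)=-1, (45|47)=-1; (−1)^{1·1·23}·(-1)^1·(-1)^1 = -1.
v=17: a=17^0·(≡11), b=17^3·(≡14) mod 17; (11|17)=-1, (14|17)=-1; (−1)^{0·3·8}·(-1)^3·(-1)^0 = -1.
v=11: a=11^1·(≡2), b=11^0·(≡7) mod 11; (2|11)=-1, (7|11)=-1; (−1)^{1·0·5}·(-1)^0·(-1)^1 = -1.
v=13: a=13^2·(≡8), b=13^0·(≡8) mod 13; (8|13)=-1, (8|13)=-1; (−1)^{2·0·6}·(-1)^0·(-1)^2 = +1.
v=23: a=23^1·(≡21), b=23^1·(≡7) mod 23; (21|23)=-1, (7|23)=-1; (−1)^{1·1·11}·(-1)^1·(-1)^1 = -1.
Ram(-439967, 18377) = {11, 17, 23, 47}; no ℚ_11-point on the conic.

[11, 17, 23, 47]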